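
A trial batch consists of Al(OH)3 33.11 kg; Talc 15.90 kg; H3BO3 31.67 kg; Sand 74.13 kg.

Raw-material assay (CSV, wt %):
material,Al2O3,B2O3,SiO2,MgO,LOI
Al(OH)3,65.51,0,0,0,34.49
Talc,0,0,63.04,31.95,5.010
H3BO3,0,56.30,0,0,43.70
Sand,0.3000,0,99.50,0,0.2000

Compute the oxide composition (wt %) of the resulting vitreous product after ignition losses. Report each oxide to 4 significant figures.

Each numeric step holds full float precision at all times; working values are printed with 4-significant-digit rounding alongside each step; each reported figure includes exactly one rounding — derived quantities, including glass mass, the four compositions, ignition loss, the yield, the totals, are recomputed from the batch weights at 128.6 kg of glass in full precision as written in the problem or the answer.
Oxide-by-oxide delivered mass:
  Al2O3: 33.11·0.6551 + 74.13·0.003000 = 21.91 kg
  B2O3: 31.67·0.5630 = 17.83 kg
  SiO2: 15.90·0.6304 + 74.13·0.9950 = 83.78 kg
  MgO: 15.90·0.3195 = 5.080 kg
LOI: 33.11·0.3449 + 15.90·0.05010 + 31.67·0.4370 + 74.13·0.002000 = 26.20 kg
Net of LOI, the glass mass = 154.8 − 26.20 = 128.6 kg (consistent with Σ oxide mass)
wt %: oxide over glass, times 100

Glass mass = 128.6 kg (batch 154.8 − LOI 26.20).
Composition: Al2O3 17.04%, B2O3 13.86%, SiO2 65.15%, MgO 3.950%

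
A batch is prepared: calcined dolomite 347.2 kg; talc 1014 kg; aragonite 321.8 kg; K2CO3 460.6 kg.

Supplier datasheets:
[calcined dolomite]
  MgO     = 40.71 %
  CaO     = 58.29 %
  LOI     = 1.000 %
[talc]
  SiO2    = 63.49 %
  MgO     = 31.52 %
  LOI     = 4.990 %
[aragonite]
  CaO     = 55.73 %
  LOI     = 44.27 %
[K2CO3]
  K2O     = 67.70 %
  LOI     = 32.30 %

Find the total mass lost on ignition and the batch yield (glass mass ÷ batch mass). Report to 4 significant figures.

Working values are displayed, with 4-significant-digit rounding, in the printout. All internal work runs at full precision all the way through; every reported value includes exactly one rounding. The derived quantities (glass mass, yield, the four compositions, the totals, ignition loss) are re-derived in exact precision from the batch weights for 1798 kg of glass precisely as stated by the problem or the answer.
Material-by-material LOI:
  calcined dolomite: 347.2 × 0.01000 = 3.472 kg
  talc: 1014 × 0.04990 = 50.60 kg
  aragonite: 321.8 × 0.4427 = 142.5 kg
  K2CO3: 460.6 × 0.3230 = 148.8 kg
Total LOI = 345.3 kg
Glass = batch − LOI = 2144 − 345.3 = 1798 kg

LOI loss = 345.3 kg; glass = 1798 kg; yield = 83.89%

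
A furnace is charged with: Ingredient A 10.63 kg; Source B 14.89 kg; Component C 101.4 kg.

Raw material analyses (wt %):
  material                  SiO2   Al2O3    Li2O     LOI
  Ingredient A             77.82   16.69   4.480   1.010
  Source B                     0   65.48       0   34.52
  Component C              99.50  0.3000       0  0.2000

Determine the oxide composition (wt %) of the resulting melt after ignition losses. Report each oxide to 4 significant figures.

Glass mass = 121.5 kg (batch 126.9 − LOI 5.450).
Composition: SiO2 89.87%, Al2O3 9.738%, Li2O 0.3921%

Full float precision is held end to end. In-progress results are printed, rounded to four significant figures, between the steps. A single rounding yields each reported result. The derived quantities are carried at exact precision (the totals, three oxide percentages, glass mass, yield, LOI) using the weight values on 121.5 kg of glass, precisely as stated by the problem or answer text.
Delivered oxide masses:
  SiO2: 10.63·0.7782 + 101.4·0.9950 = 109.2 kg
  Al2O3: 10.63·0.1669 + 14.89·0.6548 + 101.4·0.003000 = 11.83 kg
  Li2O: 10.63·0.04480 = 0.4762 kg
LOI: 10.63·0.01010 + 14.89·0.3452 + 101.4·0.002000 = 5.450 kg
Glass = total batch minus LOI = 126.9 − 5.450 = 121.5 kg (consistent with Σ oxide mass)
percent share: oxide ÷ glass, ×100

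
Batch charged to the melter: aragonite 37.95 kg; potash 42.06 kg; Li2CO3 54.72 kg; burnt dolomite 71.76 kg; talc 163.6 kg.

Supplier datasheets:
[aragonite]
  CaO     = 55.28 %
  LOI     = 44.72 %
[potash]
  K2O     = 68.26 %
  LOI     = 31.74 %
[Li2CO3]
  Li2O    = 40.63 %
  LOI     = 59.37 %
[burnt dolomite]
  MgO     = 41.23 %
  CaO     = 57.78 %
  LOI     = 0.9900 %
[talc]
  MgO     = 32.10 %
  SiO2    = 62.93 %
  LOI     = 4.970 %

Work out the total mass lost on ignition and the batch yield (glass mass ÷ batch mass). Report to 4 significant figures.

Mid-chain values appear rounded to 4 significant figures in the printout. Every computation carries exact precision end to end; exactly one rounding is applied to each reported figure; the derived quantities (the five compositions, glass mass, totals, yield, ignition loss) are carried using the weight values on 298.4 kg of glass at full precision as given in the problem or the answer.
Loss on ignition, line by line:
  aragonite: 37.95 × 0.4472 = 16.97 kg
  potash: 42.06 × 0.3174 = 13.35 kg
  Li2CO3: 54.72 × 0.5937 = 32.49 kg
  burnt dolomite: 71.76 × 0.009900 = 0.7104 kg
  talc: 163.6 × 0.04970 = 8.131 kg
Total LOI = 71.65 kg
Glass = batch − LOI = 370.1 − 71.65 = 298.4 kg

LOI loss = 71.65 kg; glass = 298.4 kg; yield = 80.64%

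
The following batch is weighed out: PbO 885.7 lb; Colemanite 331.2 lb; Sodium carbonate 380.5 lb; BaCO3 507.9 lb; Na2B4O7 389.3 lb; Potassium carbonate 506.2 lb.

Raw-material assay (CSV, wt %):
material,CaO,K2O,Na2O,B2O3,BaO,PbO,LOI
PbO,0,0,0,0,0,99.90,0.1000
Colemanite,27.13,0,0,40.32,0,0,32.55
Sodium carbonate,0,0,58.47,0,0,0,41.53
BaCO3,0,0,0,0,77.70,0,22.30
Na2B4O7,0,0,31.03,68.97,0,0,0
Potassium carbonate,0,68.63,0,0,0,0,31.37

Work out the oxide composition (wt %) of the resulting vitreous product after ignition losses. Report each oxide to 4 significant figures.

The whole derivation runs at full precision at each step; the intermediate values are shown, rounded to 4 significant figures, as written; every reported value undergoes a single rounding. All derived quantities, including net glass mass, six oxide percentages, ignition loss, totals, yield, are recomputed using the weight values at 2462 lb of glass in full precision, as they appear in question or answer.
Mass of each oxide from the mix:
  CaO: 331.2·0.2713 = 89.85 lb
  K2O: 506.2·0.6863 = 347.4 lb
  Na2O: 380.5·0.5847 + 389.3·0.3103 = 343.3 lb
  B2O3: 331.2·0.4032 + 389.3·0.6897 = 402.0 lb
  BaO: 507.9·0.7770 = 394.6 lb
  PbO: 885.7·0.9990 = 884.8 lb
LOI: 885.7·0.001000 + 331.2·0.3255 + 380.5·0.4153 + 507.9·0.2230 + 506.2·0.3137 = 538.8 lb
The glass mass, total less LOI, = 3001 − 538.8 = 2462 lb (matching Σ of the oxides)
wt %: oxide over glass, times 100

Glass mass = 2462 lb (batch 3001 − LOI 538.8).
Composition: CaO 3.650%, K2O 14.11%, Na2O 13.94%, B2O3 16.33%, BaO 16.03%, PbO 35.94%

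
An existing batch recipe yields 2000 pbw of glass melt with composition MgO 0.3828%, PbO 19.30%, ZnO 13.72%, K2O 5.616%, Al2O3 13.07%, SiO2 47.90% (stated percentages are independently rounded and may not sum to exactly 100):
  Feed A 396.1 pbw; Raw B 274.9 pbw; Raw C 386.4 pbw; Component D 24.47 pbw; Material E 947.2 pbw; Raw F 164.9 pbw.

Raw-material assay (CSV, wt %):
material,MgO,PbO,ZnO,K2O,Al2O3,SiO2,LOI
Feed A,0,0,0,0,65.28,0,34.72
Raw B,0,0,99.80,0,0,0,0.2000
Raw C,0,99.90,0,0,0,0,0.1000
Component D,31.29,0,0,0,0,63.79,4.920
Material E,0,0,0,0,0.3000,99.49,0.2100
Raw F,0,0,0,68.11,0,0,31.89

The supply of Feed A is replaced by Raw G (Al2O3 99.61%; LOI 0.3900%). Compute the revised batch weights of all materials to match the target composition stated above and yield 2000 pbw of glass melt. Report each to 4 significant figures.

In-progress results are printed rounded off to 4 significant figures in the printout; the working math keeps exact precision throughout. Each reported figure is rounded only once — derived quantities are carried at full float precision (net glass mass, six oxide percentages, yield, the totals, LOI) using the weight values on 2000 pbw of glass, as given in the question or the answer.
Oxide mass targets, per 2000 pbw glass melt:
  MgO: 0.3828% × 2000 = 7.656 pbw
  PbO: 19.30% × 2000 = 386.0 pbw
  ZnO: 13.72% × 2000 = 274.4 pbw
  K2O: 5.616% × 2000 = 112.3 pbw
  Al2O3: 13.07% × 2000 = 261.4 pbw
  SiO2: 47.90% × 2000 = 958.0 pbw
A balance pass over the oxides, using the reported weights, per the basis as stated (oxide sums agree with the targets modulo rounding of the values):
  MgO: 24.47·0.3129 = 7.657 pbw (target 7.656 pbw)
  PbO: 386.4·0.9990 = 386.0 pbw (target 386.0 pbw)
  ZnO: 274.9·0.9980 = 274.4 pbw (target 274.4 pbw)
  K2O: 164.9·0.6811 = 112.3 pbw (target 112.3 pbw)
  Al2O3: 259.6·0.9961 + 947.2·0.003000 = 261.4 pbw (target 261.4 pbw)
  SiO2: 24.47·0.6379 + 947.2·0.9949 = 958.0 pbw (target 958.0 pbw)
Consistency of the glass mass: the batch minus its LOI: 2000 pbw (oxide target masses add up to 2000 pbw; the stated basis being 2000 pbw — a pure rounding effect).
Adding the batch up: Σ batch = 2057 pbw; loss to ignition Σ batch·LOI = 57.73 pbw; as yield: glass ÷ batch → 97.19%.

Revised batch per 2000 pbw glass melt:
  Raw G: 259.6 pbw
  Raw B: 274.9 pbw
  Raw C: 386.4 pbw
  Component D: 24.47 pbw
  Material E: 947.2 pbw
  Raw F: 164.9 pbw
Total batch = 2057 pbw; LOI loss = 57.73 pbw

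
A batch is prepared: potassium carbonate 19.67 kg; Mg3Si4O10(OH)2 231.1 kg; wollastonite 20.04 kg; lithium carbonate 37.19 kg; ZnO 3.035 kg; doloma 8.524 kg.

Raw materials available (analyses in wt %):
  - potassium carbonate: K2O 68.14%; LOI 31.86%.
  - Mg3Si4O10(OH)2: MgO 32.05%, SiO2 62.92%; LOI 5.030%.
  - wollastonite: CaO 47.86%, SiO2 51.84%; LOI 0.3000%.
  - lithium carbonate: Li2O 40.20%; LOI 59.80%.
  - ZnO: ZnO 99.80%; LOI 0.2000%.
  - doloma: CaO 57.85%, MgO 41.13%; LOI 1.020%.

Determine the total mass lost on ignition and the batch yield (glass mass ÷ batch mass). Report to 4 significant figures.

The intermediate values are displayed rounded to 4 significant figures in the working. Each numeric step holds full float precision in all steps. Exactly one rounding is applied to every reported result. The derived quantities, including the totals, the six compositions, LOI, the yield, net glass mass, are recomputed from the batch weights per 279.3 kg of glass in exact precision as they appear in the problem or the answer.
Each material's LOI contribution:
  potassium carbonate: 19.67 × 0.3186 = 6.267 kg
  Mg3Si4O10(OH)2: 231.1 × 0.05030 = 11.62 kg
  wollastonite: 20.04 × 0.003000 = 0.06012 kg
  lithium carbonate: 37.19 × 0.5980 = 22.24 kg
  ZnO: 3.035 × 0.002000 = 0.006070 kg
  doloma: 8.524 × 0.01020 = 0.08694 kg
Total LOI = 40.28 kg
Glass = batch − LOI = 319.6 − 40.28 = 279.3 kg

LOI loss = 40.28 kg; glass = 279.3 kg; yield = 87.39%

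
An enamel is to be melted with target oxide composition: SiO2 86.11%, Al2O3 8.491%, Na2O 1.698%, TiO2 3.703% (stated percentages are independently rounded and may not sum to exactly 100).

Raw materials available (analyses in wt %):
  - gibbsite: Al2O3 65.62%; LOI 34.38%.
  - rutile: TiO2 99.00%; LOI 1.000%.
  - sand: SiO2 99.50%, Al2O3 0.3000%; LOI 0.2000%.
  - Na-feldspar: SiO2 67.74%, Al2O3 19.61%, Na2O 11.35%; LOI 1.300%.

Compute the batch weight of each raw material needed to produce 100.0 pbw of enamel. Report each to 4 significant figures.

Batch per 100.0 pbw enamel:
  gibbsite: 8.120 pbw
  rutile: 3.740 pbw
  sand: 76.36 pbw
  Na-feldspar: 14.96 pbw
Total batch = 103.2 pbw; LOI loss = 3.176 pbw; yield = 96.92%

The intermediate values appear (rounded to four significant digits) in the working — all internal work keeps full precision at each step. A single rounding produces every reported number — the derived quantities are carried at full precision (the yield, the four compositions, ignition loss, net glass mass, totals) from the weighed amounts at 100.0 pbw of glass, as they appear in question or answer.
The oxide mass targets at 100.0 pbw enamel:
  SiO2: 86.11% × 100.0 = 86.11 pbw
  Al2O3: 8.491% × 100.0 = 8.491 pbw
  Na2O: 1.698% × 100.0 = 1.698 pbw
  TiO2: 3.703% × 100.0 = 3.703 pbw
Sums-versus-targets review from the weights as reported, for the quoted basis mass (sums match the target masses exact up to rounding of places):
  SiO2: 76.36·0.9950 + 14.96·0.6774 = 86.11 pbw (target 86.11 pbw)
  Al2O3: 8.120·0.6562 + 76.36·0.003000 + 14.96·0.1961 = 8.491 pbw (target 8.491 pbw)
  Na2O: 14.96·0.1135 = 1.698 pbw (target 1.698 pbw)
  TiO2: 3.740·0.9900 = 3.703 pbw (target 3.703 pbw)
Glass-mass closure: total charge less LOI = 100.0 pbw (targets for the oxides total 100.0 pbw; versus the stated basis of 100.0 pbw — deltas are rounding alone).
Adding the batch up: Σ batch = 103.2 pbw; LOI loss = Σ batch·LOI = 3.176 pbw; the yield ratio, glass ÷ batch: 96.92%.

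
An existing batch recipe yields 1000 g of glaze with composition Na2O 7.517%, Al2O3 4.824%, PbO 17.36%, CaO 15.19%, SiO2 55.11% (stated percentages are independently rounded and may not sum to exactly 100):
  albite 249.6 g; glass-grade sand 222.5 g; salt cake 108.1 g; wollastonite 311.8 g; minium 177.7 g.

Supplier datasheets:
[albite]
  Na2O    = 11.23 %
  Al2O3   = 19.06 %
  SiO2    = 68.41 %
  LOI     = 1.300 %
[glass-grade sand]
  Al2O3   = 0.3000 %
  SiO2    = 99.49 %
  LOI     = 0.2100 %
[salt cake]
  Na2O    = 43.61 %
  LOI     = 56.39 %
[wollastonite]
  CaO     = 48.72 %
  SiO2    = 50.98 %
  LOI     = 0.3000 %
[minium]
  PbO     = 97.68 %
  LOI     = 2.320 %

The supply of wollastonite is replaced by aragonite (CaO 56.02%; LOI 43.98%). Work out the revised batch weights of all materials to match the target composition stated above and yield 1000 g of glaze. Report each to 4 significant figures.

Revised batch per 1000 g glaze:
  albite: 247.1 g
  glass-grade sand: 384.1 g
  salt cake: 108.8 g
  aragonite: 271.2 g
  minium: 177.7 g
Total batch = 1189 g; LOI loss = 188.8 g

Intermediates are displayed, with 4-significant-digit rounding, as written — all internal work holds full precision throughout. Each reported result undergoes a single rounding. The derived quantities are re-derived starting from the weights at 1000 g of glass at exact precision (the five compositions, totals, yield, LOI, net glass mass) as they appear in the problem or the answer.
Target masses of each oxide per 1000 g glaze:
  Na2O: 7.517% × 1000 = 75.17 g
  Al2O3: 4.824% × 1000 = 48.24 g
  PbO: 17.36% × 1000 = 173.6 g
  CaO: 15.19% × 1000 = 151.9 g
  SiO2: 55.11% × 1000 = 551.1 g
Balance tally, oxide-wise, from the weights as reported, against the basis in use (oxide sums agree with the targets up to rounding of the answer):
  Na2O: 247.1·0.1123 + 108.8·0.4361 = 75.20 g (target 75.17 g)
  Al2O3: 247.1·0.1906 + 384.1·0.003000 = 48.25 g (target 48.24 g)
  PbO: 177.7·0.9768 = 173.6 g (target 173.6 g)
  CaO: 271.2·0.5602 = 151.9 g (target 151.9 g)
  SiO2: 247.1·0.6841 + 384.1·0.9949 = 551.2 g (target 551.1 g)
Glass mass check: whole batch net of LOI = 1000 g (summing oxide targets gives 1000 g; basis as stated: 1000 g — deltas are rounding alone).
Whole-batch sum: Σ batch = 1189 g; Σ batch·LOI gives LOI loss = 188.8 g; glass ÷ batch gives a yield of 84.12%.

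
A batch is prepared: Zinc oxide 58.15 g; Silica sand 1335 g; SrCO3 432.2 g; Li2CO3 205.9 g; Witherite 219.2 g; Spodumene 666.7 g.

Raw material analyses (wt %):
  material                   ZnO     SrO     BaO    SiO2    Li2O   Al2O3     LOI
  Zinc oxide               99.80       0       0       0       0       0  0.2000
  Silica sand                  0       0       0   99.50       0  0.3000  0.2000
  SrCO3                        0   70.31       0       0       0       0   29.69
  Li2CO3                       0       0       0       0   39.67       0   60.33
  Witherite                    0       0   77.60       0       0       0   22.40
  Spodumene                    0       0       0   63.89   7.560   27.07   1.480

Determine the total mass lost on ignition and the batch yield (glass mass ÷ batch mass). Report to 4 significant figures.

LOI loss = 314.3 g; glass = 2603 g; yield = 89.23%

Each numeric step carries full precision all the way through; values along the way are displayed, with 4-significant-digit rounding, in the working — a single rounding completes every reported value. Derived quantities, including ignition loss, yield, the six compositions, the totals, net glass mass, are carried from the batch weights on 2603 g of glass at full float precision, as set out in the question or the answer.
Per-material ignition loss:
  Zinc oxide: 58.15 × 0.002000 = 0.1163 g
  Silica sand: 1335 × 0.002000 = 2.670 g
  SrCO3: 432.2 × 0.2969 = 128.3 g
  Li2CO3: 205.9 × 0.6033 = 124.2 g
  Witherite: 219.2 × 0.2240 = 49.10 g
  Spodumene: 666.7 × 0.01480 = 9.867 g
Total LOI = 314.3 g
Glass = batch − LOI = 2917 − 314.3 = 2603 g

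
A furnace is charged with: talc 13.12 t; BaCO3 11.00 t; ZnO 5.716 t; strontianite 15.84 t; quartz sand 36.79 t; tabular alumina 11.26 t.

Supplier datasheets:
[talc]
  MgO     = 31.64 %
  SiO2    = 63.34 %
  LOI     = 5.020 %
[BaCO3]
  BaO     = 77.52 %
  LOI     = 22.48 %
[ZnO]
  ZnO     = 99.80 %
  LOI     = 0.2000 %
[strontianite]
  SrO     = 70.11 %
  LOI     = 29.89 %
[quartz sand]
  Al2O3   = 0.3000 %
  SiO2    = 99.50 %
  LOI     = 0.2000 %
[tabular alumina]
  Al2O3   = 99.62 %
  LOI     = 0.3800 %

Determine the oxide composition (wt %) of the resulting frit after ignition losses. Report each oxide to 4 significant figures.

Glass mass = 85.73 t (batch 93.73 − LOI 7.994).
Composition: BaO 9.946%, Al2O3 13.21%, ZnO 6.654%, MgO 4.842%, SrO 12.95%, SiO2 52.39%

All arithmetic runs at exact precision throughout — the intermediate values are printed (rounded to 4 significant figures) in the printout — every reported figure is rounded only once; the derived quantities are recomputed starting from the weights at 85.73 t of glass at exact precision (the totals, six oxide percentages, yield, LOI, net glass mass) as quoted within either problem or answer.
Oxide masses out of the charge:
  BaO: 11.00·0.7752 = 8.527 t
  Al2O3: 36.79·0.003000 + 11.26·0.9962 = 11.33 t
  ZnO: 5.716·0.9980 = 5.705 t
  MgO: 13.12·0.3164 = 4.151 t
  SrO: 15.84·0.7011 = 11.11 t
  SiO2: 13.12·0.6334 + 36.79·0.9950 = 44.92 t
LOI: 13.12·0.05020 + 11.00·0.2248 + 5.716·0.002000 + 15.84·0.2989 + 36.79·0.002000 + 11.26·0.003800 = 7.994 t
Glass = total batch minus LOI = 93.73 − 7.994 = 85.73 t (= the summed oxide contributions)
percent share: oxide ÷ glass, ×100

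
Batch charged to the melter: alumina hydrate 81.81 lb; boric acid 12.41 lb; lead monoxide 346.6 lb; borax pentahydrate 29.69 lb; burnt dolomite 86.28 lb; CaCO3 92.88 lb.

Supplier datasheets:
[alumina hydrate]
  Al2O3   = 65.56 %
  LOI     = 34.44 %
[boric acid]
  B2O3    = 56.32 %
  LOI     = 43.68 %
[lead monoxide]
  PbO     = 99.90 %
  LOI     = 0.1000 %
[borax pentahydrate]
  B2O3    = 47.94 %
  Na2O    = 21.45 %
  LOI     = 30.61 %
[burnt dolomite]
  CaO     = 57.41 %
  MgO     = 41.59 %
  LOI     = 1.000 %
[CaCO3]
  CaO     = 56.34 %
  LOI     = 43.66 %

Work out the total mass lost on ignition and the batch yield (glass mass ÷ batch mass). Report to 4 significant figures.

LOI loss = 84.44 lb; glass = 565.2 lb; yield = 87.00%

All arithmetic keeps exact precision through every step; mid-chain values are displayed with 4-significant-digit rounding across the worked steps; each reported number takes exactly one rounding; the derived quantities (net glass mass, the yield, six oxide percentages, the totals, ignition loss) are computed in full precision starting from the weights at 565.2 lb of glass, as they appear in the problem or the answer.
Material-by-material LOI:
  alumina hydrate: 81.81 × 0.3444 = 28.18 lb
  boric acid: 12.41 × 0.4368 = 5.421 lb
  lead monoxide: 346.6 × 0.001000 = 0.3466 lb
  borax pentahydrate: 29.69 × 0.3061 = 9.088 lb
  burnt dolomite: 86.28 × 0.01000 = 0.8628 lb
  CaCO3: 92.88 × 0.4366 = 40.55 lb
Total LOI = 84.44 lb
Glass = batch − LOI = 649.7 − 84.44 = 565.2 lb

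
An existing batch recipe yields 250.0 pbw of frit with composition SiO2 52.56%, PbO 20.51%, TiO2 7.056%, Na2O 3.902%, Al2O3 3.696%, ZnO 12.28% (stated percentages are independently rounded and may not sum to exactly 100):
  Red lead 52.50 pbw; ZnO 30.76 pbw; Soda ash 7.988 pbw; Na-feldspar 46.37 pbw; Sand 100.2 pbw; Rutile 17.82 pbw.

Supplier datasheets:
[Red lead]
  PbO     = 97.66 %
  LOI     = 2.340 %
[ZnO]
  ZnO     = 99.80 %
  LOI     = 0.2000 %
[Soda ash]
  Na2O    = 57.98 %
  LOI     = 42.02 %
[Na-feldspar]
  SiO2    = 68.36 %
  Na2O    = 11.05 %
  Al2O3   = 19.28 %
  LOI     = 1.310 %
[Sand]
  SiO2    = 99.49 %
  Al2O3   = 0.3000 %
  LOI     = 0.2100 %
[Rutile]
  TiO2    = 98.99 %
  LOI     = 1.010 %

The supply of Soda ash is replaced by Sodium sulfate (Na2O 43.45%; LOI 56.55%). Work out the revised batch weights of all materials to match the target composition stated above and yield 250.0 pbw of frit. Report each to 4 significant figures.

Intermediates are printed, rounded to four significant figures, alongside each step. The whole derivation holds full float precision from start to finish; each reported number carries a single rounding; the derived quantities (net glass mass, yield, the six compositions, LOI, the totals) are re-derived using the weight values on 250.0 pbw of glass in full precision as quoted within the problem or answer text.
Per-oxide target masses for 250.0 pbw frit:
  SiO2: 52.56% × 250.0 = 131.4 pbw
  PbO: 20.51% × 250.0 = 51.28 pbw
  TiO2: 7.056% × 250.0 = 17.64 pbw
  Na2O: 3.902% × 250.0 = 9.755 pbw
  Al2O3: 3.696% × 250.0 = 9.240 pbw
  ZnO: 12.28% × 250.0 = 30.70 pbw
A balance pass over the oxides, applying the batch weights above, on the stated basis (oxide sums agree with the targets net of answer rounding effects):
  SiO2: 46.37·0.6836 + 100.2·0.9949 = 131.4 pbw (target 131.4 pbw)
  PbO: 52.50·0.9766 = 51.27 pbw (target 51.28 pbw)
  TiO2: 17.82·0.9899 = 17.64 pbw (target 17.64 pbw)
  Na2O: 10.66·0.4345 + 46.37·0.1105 = 9.756 pbw (target 9.755 pbw)
  Al2O3: 46.37·0.1928 + 100.2·0.003000 = 9.241 pbw (target 9.240 pbw)
  ZnO: 30.76·0.9980 = 30.70 pbw (target 30.70 pbw)
Glass-mass sanity pass: whole batch net of LOI = 250.0 pbw (the targets, summed, come to 250.0 pbw; against the stated basis, 250.0 pbw — any gap is answer rounding).
Whole-batch sum: Σ batch = 258.3 pbw; loss to ignition Σ batch·LOI = 8.316 pbw; yield = glass ÷ total batch = 96.78%.

Revised batch per 250.0 pbw frit:
  Red lead: 52.50 pbw
  ZnO: 30.76 pbw
  Sodium sulfate: 10.66 pbw
  Na-feldspar: 46.37 pbw
  Sand: 100.2 pbw
  Rutile: 17.82 pbw
Total batch = 258.3 pbw; LOI loss = 8.316 pbw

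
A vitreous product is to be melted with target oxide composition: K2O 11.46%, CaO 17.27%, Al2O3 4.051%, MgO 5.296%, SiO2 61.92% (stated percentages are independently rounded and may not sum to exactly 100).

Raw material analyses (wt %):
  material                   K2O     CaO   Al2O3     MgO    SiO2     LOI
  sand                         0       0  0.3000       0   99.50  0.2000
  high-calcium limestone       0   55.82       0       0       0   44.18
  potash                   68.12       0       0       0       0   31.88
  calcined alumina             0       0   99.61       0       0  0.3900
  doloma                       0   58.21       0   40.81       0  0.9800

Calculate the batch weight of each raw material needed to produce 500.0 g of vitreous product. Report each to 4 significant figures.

Batch per 500.0 g vitreous product:
  sand: 311.2 g
  high-calcium limestone: 87.03 g
  potash: 84.12 g
  calcined alumina: 19.40 g
  doloma: 64.89 g
Total batch = 566.6 g; LOI loss = 66.60 g; yield = 88.25%

Working values are displayed rounded to four significant figures at each printed step — the whole derivation holds full float precision in every operation; each reported figure takes just one rounding. Derived quantities, which include the yield, net glass mass, the totals, LOI, five oxide percentages, are carried in full precision, as they appear in either problem or answer, starting from the weights for 500.0 g of glass.
The oxide mass targets at 500.0 g vitreous product:
  K2O: 11.46% × 500.0 = 57.30 g
  CaO: 17.27% × 500.0 = 86.35 g
  Al2O3: 4.051% × 500.0 = 20.26 g
  MgO: 5.296% × 500.0 = 26.48 g
  SiO2: 61.92% × 500.0 = 309.6 g
Sums-versus-targets review using the reported weights, against the basis in use (oxide sums agree with the targets inside rounding margins):
  K2O: 84.12·0.6812 = 57.30 g (target 57.30 g)
  CaO: 87.03·0.5582 + 64.89·0.5821 = 86.35 g (target 86.35 g)
  Al2O3: 311.2·0.003000 + 19.40·0.9961 = 20.26 g (target 20.26 g)
  MgO: 64.89·0.4081 = 26.48 g (target 26.48 g)
  SiO2: 311.2·0.9950 = 309.6 g (target 309.6 g)
Mass balance on the glass: the batch minus its LOI: 500.0 g (the Σ of target masses is 500.0 g; against the stated basis, 500.0 g — rounding explains the deltas).
Whole-batch sum: Σ batch = 566.6 g; LOI removed, Σ of batch·LOI: 66.60 g; yield, glass over the total, = 88.25%.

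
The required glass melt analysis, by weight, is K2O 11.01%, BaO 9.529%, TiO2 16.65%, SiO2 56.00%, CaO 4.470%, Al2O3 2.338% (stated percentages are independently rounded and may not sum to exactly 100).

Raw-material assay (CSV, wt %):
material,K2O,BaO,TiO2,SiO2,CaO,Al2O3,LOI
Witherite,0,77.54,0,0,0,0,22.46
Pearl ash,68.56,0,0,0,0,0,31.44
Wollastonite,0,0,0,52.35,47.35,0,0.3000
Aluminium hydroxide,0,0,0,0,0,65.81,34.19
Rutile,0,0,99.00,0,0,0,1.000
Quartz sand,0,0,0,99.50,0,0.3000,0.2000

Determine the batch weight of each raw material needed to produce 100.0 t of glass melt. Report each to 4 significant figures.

Batch per 100.0 t glass melt:
  Witherite: 12.29 t
  Pearl ash: 16.06 t
  Wollastonite: 9.440 t
  Aluminium hydroxide: 3.319 t
  Rutile: 16.82 t
  Quartz sand: 51.31 t
Total batch = 109.2 t; LOI loss = 9.244 t; yield = 91.54%

Each numeric step carries exact precision at every stage. Mid-chain values are displayed (rounded to 4 significant figures) between the steps; every reported number sees exactly one rounding — all derived quantities (six oxide percentages, glass mass, yield, LOI, the totals) are recomputed from the weighed amounts at 100.0 t of glass in full float precision, as quoted within the problem or the answer.
Target masses of each oxide per 100.0 t glass melt:
  K2O: 11.01% × 100.0 = 11.01 t
  BaO: 9.529% × 100.0 = 9.529 t
  TiO2: 16.65% × 100.0 = 16.65 t
  SiO2: 56.00% × 100.0 = 56.00 t
  CaO: 4.470% × 100.0 = 4.470 t
  Al2O3: 2.338% × 100.0 = 2.338 t
Oxide-by-oxide audit applying the batch weights above, on the stated basis (sums match the target masses inside rounding margins):
  K2O: 16.06·0.6856 = 11.01 t (target 11.01 t)
  BaO: 12.29·0.7754 = 9.530 t (target 9.529 t)
  TiO2: 16.82·0.9900 = 16.65 t (target 16.65 t)
  SiO2: 9.440·0.5235 + 51.31·0.9950 = 56.00 t (target 56.00 t)
  CaO: 9.440·0.4735 = 4.470 t (target 4.470 t)
  Al2O3: 3.319·0.6581 + 51.31·0.003000 = 2.338 t (target 2.338 t)
Glass mass check: Σ batch − LOI loss = 100.0 t (targets for the oxides total 100.0 t; against the stated basis, 100.0 t — a pure rounding effect).
Summing the batch: Σ batch = 109.2 t; Σ batch·LOI gives LOI loss = 9.244 t; yield, glass over the total, = 91.54%.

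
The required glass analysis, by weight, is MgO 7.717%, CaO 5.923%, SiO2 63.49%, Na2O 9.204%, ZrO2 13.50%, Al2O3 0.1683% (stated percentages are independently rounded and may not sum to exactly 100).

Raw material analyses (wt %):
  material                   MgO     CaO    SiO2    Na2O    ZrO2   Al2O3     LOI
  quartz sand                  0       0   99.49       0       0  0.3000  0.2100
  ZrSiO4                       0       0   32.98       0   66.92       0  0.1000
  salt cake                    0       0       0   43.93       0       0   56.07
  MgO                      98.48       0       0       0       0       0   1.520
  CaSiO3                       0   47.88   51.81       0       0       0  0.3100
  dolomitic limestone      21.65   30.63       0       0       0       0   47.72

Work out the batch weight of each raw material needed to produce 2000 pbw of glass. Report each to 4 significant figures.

All internal work keeps full float precision at all times. Working values are displayed, with 4-significant-figure rounding, as written — every reported result is rounded just once. The derived quantities (the yield, LOI, six oxide percentages, net glass mass, totals) are computed starting from the weights for 2000 pbw of glass at full float precision as written in the question or the answer.
Target oxide masses per 2000 pbw glass:
  MgO: 7.717% × 2000 = 154.3 pbw
  CaO: 5.923% × 2000 = 118.5 pbw
  SiO2: 63.49% × 2000 = 1270 pbw
  Na2O: 9.204% × 2000 = 184.1 pbw
  ZrO2: 13.50% × 2000 = 270.0 pbw
  Al2O3: 0.1683% × 2000 = 3.366 pbw
Verifying the oxide balance applying the batch weights above, at the basis given (each sum matches its target mass given rounding of the digits):
  MgO: 85.27·0.9848 + 325.0·0.2165 = 154.3 pbw (target 154.3 pbw)
  CaO: 39.49·0.4788 + 325.0·0.3063 = 118.5 pbw (target 118.5 pbw)
  SiO2: 1122·0.9949 + 403.5·0.3298 + 39.49·0.5181 = 1270 pbw (target 1270 pbw)
  Na2O: 419.0·0.4393 = 184.1 pbw (target 184.1 pbw)
  ZrO2: 403.5·0.6692 = 270.0 pbw (target 270.0 pbw)
  Al2O3: 1122·0.003000 = 3.366 pbw (target 3.366 pbw)
Glass-mass sanity pass: batch Σ − ignition loss = 2000 pbw (summing oxide targets gives 2000 pbw; stated basis 2000 pbw — deltas are rounding alone).
Adding the batch up: Σ batch = 2394 pbw; the LOI term Σ batch·LOI equals 394.2 pbw; yield, glass over the total, = 83.54%.

Batch per 2000 pbw glass:
  quartz sand: 1122 pbw
  ZrSiO4: 403.5 pbw
  salt cake: 419.0 pbw
  MgO: 85.27 pbw
  CaSiO3: 39.49 pbw
  dolomitic limestone: 325.0 pbw
Total batch = 2394 pbw; LOI loss = 394.2 pbw; yield = 83.54%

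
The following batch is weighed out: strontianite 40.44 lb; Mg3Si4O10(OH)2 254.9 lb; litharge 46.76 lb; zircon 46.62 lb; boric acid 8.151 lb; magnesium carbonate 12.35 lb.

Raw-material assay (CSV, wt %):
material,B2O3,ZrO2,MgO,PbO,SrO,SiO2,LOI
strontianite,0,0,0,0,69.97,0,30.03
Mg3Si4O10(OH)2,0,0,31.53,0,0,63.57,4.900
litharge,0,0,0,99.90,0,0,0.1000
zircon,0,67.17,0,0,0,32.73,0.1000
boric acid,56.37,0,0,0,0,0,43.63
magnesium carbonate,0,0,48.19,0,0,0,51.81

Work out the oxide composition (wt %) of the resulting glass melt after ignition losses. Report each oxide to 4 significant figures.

Glass mass = 374.5 lb (batch 409.2 − LOI 34.68).
Composition: B2O3 1.227%, ZrO2 8.361%, MgO 23.05%, PbO 12.47%, SrO 7.555%, SiO2 47.34%

The working math runs at full float precision at all times; the intermediate values appear rounded to 4 significant figures alongside each step — every reported figure is rounded just once; all derived quantities (yield, totals, six oxide percentages, glass mass, LOI) are re-derived at exact precision using the weight values on 374.5 lb of glass, exactly as shown in either problem or answer.
Oxide-by-oxide delivered mass:
  B2O3: 8.151·0.5637 = 4.595 lb
  ZrO2: 46.62·0.6717 = 31.31 lb
  MgO: 254.9·0.3153 + 12.35·0.4819 = 86.32 lb
  PbO: 46.76·0.9990 = 46.71 lb
  SrO: 40.44·0.6997 = 28.30 lb
  SiO2: 254.9·0.6357 + 46.62·0.3273 = 177.3 lb
LOI: 40.44·0.3003 + 254.9·0.04900 + 46.76·0.001000 + 46.62·0.001000 + 8.151·0.4363 + 12.35·0.5181 = 34.68 lb
Net of LOI, the glass mass = 409.2 − 34.68 = 374.5 lb (= Σ oxide masses)
percent share: oxide ÷ glass, ×100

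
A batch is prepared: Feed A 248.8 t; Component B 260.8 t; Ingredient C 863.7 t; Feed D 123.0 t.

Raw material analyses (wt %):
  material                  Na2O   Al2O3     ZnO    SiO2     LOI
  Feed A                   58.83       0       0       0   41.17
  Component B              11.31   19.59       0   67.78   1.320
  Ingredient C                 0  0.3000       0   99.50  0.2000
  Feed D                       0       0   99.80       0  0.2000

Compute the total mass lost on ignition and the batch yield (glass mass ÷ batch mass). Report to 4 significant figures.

LOI loss = 107.8 t; glass = 1388 t; yield = 92.79%

In-progress results are displayed rounded off to 4 significant figures when written out — each numeric step holds full float precision at each step — a single rounding yields every reported result; the derived quantities, which include the yield, totals, ignition loss, glass mass, four oxide percentages, are rebuilt at full float precision, as they appear in the problem or answer text, from the batch weights on 1388 t of glass.
LOI of each material in turn:
  Feed A: 248.8 × 0.4117 = 102.4 t
  Component B: 260.8 × 0.01320 = 3.443 t
  Ingredient C: 863.7 × 0.002000 = 1.727 t
  Feed D: 123.0 × 0.002000 = 0.2460 t
Total LOI = 107.8 t
Glass = batch − LOI = 1496 − 107.8 = 1388 t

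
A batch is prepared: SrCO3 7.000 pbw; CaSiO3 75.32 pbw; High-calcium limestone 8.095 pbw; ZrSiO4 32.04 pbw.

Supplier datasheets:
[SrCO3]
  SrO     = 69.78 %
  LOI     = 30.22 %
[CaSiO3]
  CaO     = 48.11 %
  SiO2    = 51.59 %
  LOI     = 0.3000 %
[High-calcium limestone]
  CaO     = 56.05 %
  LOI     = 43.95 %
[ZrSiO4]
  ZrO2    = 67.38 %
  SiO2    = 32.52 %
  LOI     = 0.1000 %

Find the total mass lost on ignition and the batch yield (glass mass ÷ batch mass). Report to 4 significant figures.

LOI loss = 5.931 pbw; glass = 116.5 pbw; yield = 95.16%

Each numeric step runs at full precision in every operation; working values appear rounded to four significant digits as written. Exactly one rounding lands on every reported result. Derived quantities are computed using the weight values at 116.5 pbw of glass in full precision (the four compositions, yield, ignition loss, net glass mass, the totals) as quoted within the question or the answer.
Per-material ignition loss:
  SrCO3: 7.000 × 0.3022 = 2.115 pbw
  CaSiO3: 75.32 × 0.003000 = 0.2260 pbw
  High-calcium limestone: 8.095 × 0.4395 = 3.558 pbw
  ZrSiO4: 32.04 × 0.001000 = 0.03204 pbw
Total LOI = 5.931 pbw
Glass = batch − LOI = 122.5 − 5.931 = 116.5 pbw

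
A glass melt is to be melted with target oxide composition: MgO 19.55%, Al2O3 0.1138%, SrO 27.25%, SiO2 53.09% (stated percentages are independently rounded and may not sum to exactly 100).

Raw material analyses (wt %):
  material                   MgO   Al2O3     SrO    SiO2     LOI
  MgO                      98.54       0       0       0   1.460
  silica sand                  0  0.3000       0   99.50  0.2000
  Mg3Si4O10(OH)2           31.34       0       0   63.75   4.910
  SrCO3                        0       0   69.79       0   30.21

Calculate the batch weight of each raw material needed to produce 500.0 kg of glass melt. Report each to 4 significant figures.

Batch per 500.0 kg glass melt:
  MgO: 60.92 kg
  silica sand: 189.7 kg
  Mg3Si4O10(OH)2: 120.4 kg
  SrCO3: 195.2 kg
Total batch = 566.2 kg; LOI loss = 66.15 kg; yield = 88.32%

Mid-chain values are shown, rounded to four significant digits, in the printout — the whole derivation carries full float precision at each step. Every reported figure carries a single rounding; the derived quantities are re-derived using the weight values for 500.0 kg of glass at exact precision (four oxide percentages, totals, net glass mass, LOI, yield), precisely as stated by either problem or answer.
Per-oxide target masses for 500.0 kg glass melt:
  MgO: 19.55% × 500.0 = 97.75 kg
  Al2O3: 0.1138% × 500.0 = 0.5690 kg
  SrO: 27.25% × 500.0 = 136.2 kg
  SiO2: 53.09% × 500.0 = 265.4 kg
Mass-balance tally per oxide given the weights on record, per the basis as stated (every target is met by its sum within answer rounding):
  MgO: 60.92·0.9854 + 120.4·0.3134 = 97.76 kg (target 97.75 kg)
  Al2O3: 189.7·0.003000 = 0.5691 kg (target 0.5690 kg)
  SrO: 195.2·0.6979 = 136.2 kg (target 136.2 kg)
  SiO2: 189.7·0.9950 + 120.4·0.6375 = 265.5 kg (target 265.4 kg)
Glass mass check: Σ batch − LOI loss = 500.1 kg (oxide target masses add up to 500.0 kg; the stated basis being 500.0 kg — a pure rounding effect).
Adding the batch up: Σ batch = 566.2 kg; loss to ignition Σ batch·LOI = 66.15 kg; yield = glass ÷ total batch = 88.32%.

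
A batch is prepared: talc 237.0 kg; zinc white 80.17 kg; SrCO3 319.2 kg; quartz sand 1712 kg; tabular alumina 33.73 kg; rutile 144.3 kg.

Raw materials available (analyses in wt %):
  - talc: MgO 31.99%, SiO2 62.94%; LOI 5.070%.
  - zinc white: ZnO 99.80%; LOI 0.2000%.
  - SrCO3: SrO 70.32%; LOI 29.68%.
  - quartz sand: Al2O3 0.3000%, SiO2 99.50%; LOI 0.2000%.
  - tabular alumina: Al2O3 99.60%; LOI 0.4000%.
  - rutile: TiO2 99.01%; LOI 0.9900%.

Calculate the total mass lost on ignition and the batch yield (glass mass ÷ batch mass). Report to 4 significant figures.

In-progress results are displayed rounded off to 4 significant figures in the printout; all internal work carries full precision through the solve — each reported value is rounded just once — all derived quantities are recomputed at exact precision (totals, the six compositions, the yield, net glass mass, LOI) from the batch weights per 2414 kg of glass exactly as printed in either problem or answer.
Per-material ignition loss:
  talc: 237.0 × 0.05070 = 12.02 kg
  zinc white: 80.17 × 0.002000 = 0.1603 kg
  SrCO3: 319.2 × 0.2968 = 94.74 kg
  quartz sand: 1712 × 0.002000 = 3.424 kg
  tabular alumina: 33.73 × 0.004000 = 0.1349 kg
  rutile: 144.3 × 0.009900 = 1.429 kg
Total LOI = 111.9 kg
Glass = batch − LOI = 2526 − 111.9 = 2414 kg

LOI loss = 111.9 kg; glass = 2414 kg; yield = 95.57%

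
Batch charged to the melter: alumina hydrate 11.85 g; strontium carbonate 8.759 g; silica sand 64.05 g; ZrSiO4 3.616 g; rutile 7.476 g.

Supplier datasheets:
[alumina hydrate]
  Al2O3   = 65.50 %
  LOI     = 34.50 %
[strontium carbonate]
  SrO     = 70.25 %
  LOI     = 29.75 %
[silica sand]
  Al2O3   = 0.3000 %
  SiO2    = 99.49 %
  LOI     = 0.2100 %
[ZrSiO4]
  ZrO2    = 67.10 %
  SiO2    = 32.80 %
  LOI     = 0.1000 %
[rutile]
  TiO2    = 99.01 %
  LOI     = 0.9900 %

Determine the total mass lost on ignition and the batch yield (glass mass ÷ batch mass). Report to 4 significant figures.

LOI loss = 6.906 g; glass = 88.84 g; yield = 92.79%

The working math runs at full precision in every operation — values along the way are displayed, rounded to four significant digits, on the page; each reported number takes just one rounding — the derived quantities are rebuilt using the weight values on 88.84 g of glass at full precision (glass mass, ignition loss, yield, five oxide percentages, the totals), as quoted within the problem or the answer.
LOI of each material in turn:
  alumina hydrate: 11.85 × 0.3450 = 4.088 g
  strontium carbonate: 8.759 × 0.2975 = 2.606 g
  silica sand: 64.05 × 0.002100 = 0.1345 g
  ZrSiO4: 3.616 × 0.001000 = 0.003616 g
  rutile: 7.476 × 0.009900 = 0.07401 g
Total LOI = 6.906 g
Glass = batch − LOI = 95.75 − 6.906 = 88.84 g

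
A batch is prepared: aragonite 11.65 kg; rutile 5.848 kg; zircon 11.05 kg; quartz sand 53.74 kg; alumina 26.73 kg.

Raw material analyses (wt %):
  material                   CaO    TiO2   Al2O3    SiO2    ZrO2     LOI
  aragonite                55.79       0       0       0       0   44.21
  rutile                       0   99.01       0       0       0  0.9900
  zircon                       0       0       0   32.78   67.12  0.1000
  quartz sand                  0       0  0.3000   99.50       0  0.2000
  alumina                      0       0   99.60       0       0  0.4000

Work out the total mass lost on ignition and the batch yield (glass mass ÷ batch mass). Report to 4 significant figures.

LOI loss = 5.434 kg; glass = 103.6 kg; yield = 95.02%

Intermediates appear rounded to 4 significant figures in the printout. All arithmetic runs at full float precision at every stage — exactly one rounding lands on each reported number; the derived quantities, including the totals, net glass mass, ignition loss, five oxide percentages, the yield, are recomputed from the batch weights for 103.6 kg of glass at full precision as set out in the question or the answer.
LOI of each material in turn:
  aragonite: 11.65 × 0.4421 = 5.150 kg
  rutile: 5.848 × 0.009900 = 0.05790 kg
  zircon: 11.05 × 0.001000 = 0.01105 kg
  quartz sand: 53.74 × 0.002000 = 0.1075 kg
  alumina: 26.73 × 0.004000 = 0.1069 kg
Total LOI = 5.434 kg
Glass = batch − LOI = 109.0 − 5.434 = 103.6 kg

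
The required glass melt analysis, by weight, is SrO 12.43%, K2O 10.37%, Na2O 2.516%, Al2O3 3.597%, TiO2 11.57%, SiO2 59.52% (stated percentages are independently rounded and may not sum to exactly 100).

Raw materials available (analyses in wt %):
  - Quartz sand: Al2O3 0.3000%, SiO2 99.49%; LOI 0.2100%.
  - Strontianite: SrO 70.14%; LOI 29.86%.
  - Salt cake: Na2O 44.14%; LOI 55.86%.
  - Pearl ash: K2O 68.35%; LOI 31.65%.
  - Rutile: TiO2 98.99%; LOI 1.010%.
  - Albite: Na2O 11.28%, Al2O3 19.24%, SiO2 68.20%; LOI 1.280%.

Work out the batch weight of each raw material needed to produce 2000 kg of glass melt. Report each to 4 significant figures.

Working values appear (rounded to 4 significant figures) in the working. The working math maintains full float precision at all times — each reported value carries a single rounding; all derived quantities are rebuilt from the weighed amounts at 2000 kg of glass at exact precision (LOI, the totals, six oxide percentages, glass mass, yield) precisely as stated by question or answer.
Per-oxide target masses for 2000 kg glass melt:
  SrO: 12.43% × 2000 = 248.6 kg
  K2O: 10.37% × 2000 = 207.4 kg
  Na2O: 2.516% × 2000 = 50.32 kg
  Al2O3: 3.597% × 2000 = 71.94 kg
  TiO2: 11.57% × 2000 = 231.4 kg
  SiO2: 59.52% × 2000 = 1190 kg
Balance tally, oxide-wise, on the weights just shown, versus the basis set out (sums match the target masses inside rounding margins):
  SrO: 354.4·0.7014 = 248.6 kg (target 248.6 kg)
  K2O: 303.4·0.6835 = 207.4 kg (target 207.4 kg)
  Na2O: 22.24·0.4414 + 359.1·0.1128 = 50.32 kg (target 50.32 kg)
  Al2O3: 950.3·0.003000 + 359.1·0.1924 = 71.94 kg (target 71.94 kg)
  TiO2: 233.8·0.9899 = 231.4 kg (target 231.4 kg)
  SiO2: 950.3·0.9949 + 359.1·0.6820 = 1190 kg (target 1190 kg)
The glass-mass cross-check: the batch minus its LOI: 2000 kg (per-oxide target masses sum to 2000 kg; basis as stated: 2000 kg — gaps are rounding artifacts).
Summing the batch: Σ batch = 2223 kg; LOI removed, Σ of batch·LOI: 223.2 kg; the yield ratio, glass ÷ batch: 89.96%.

Batch per 2000 kg glass melt:
  Quartz sand: 950.3 kg
  Strontianite: 354.4 kg
  Salt cake: 22.24 kg
  Pearl ash: 303.4 kg
  Rutile: 233.8 kg
  Albite: 359.1 kg
Total batch = 2223 kg; LOI loss = 223.2 kg; yield = 89.96%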